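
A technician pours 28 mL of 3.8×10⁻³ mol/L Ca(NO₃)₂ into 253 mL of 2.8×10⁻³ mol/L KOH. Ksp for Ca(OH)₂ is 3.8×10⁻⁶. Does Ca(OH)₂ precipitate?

No

After mixing, V = 28 mL + 253 mL = 281 mL.
[Ca²⁺] = (3.8×10⁻³)(28)/281 = 3.8×10⁻⁴ mol/L
[OH⁻] = (2.8×10⁻³)(253)/281 = 2.5×10⁻³ mol/L
Q = [Ca²⁺][OH⁻]^2 = 2.4×10⁻⁹
Q < Ksp (2.4×10⁻⁹ vs 3.8×10⁻⁶); the solution remains unsaturated and no precipitate forms.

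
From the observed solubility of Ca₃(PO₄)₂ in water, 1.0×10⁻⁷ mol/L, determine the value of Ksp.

Ca₃(PO₄)₂(s) ⇌ 3 Ca²⁺(aq) + 2 PO₄³⁻(aq)
With molar solubility s: [Ca²⁺] = 3s, [PO₄³⁻] = 2s.
Ksp = [Ca²⁺]^3[PO₄³⁻]^2 = (3s)^3 · (2s)^2 = 108s^5
Ksp = 108 × (1.0×10⁻⁷)^5 = 1.1×10⁻³³

Ksp = 1.1×10⁻³³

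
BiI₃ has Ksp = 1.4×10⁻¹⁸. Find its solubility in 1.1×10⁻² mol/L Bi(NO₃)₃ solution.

1.7×10⁻⁶ M

BiI₃(s) ⇌ Bi³⁺(aq) + 3 I⁻(aq)
Let s be the solubility of BiI₃ here. The common ion gives [Bi³⁺] ≈ 1.1×10⁻² mol/L, and [I⁻] = 3s.
Ksp = [Bi³⁺][I⁻]^3 = (1.1×10⁻²)(3s)^3
(3s)^3 = 1.4×10⁻¹⁸ / (1.1×10⁻²) = 1.3×10⁻¹⁶
s = 1.7×10⁻⁶ mol/L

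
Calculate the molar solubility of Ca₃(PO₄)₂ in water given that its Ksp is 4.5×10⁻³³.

1.3×10⁻⁷ M

Ca₃(PO₄)₂(s) ⇌ 3 Ca²⁺(aq) + 2 PO₄³⁻(aq)
Call the molar solubility s, so that [Ca²⁺] = 3s and [PO₄³⁻] = 2s.
Ksp = [Ca²⁺]^3[PO₄³⁻]^2 = (3s)^3 · (2s)^2 = 108s^5
108s^5 = 4.5×10⁻³³  ⇒  s^5 = 4.2×10⁻³⁵
Taking the 5th root, s = 1.3×10⁻⁷ mol L⁻¹.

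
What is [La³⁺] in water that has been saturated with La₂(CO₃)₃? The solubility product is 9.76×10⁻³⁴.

1.96×10⁻⁷ M

La₂(CO₃)₃(s) ⇌ 2 La³⁺(aq) + 3 CO₃²⁻(aq)
With molar solubility s: [La³⁺] = 2s, [CO₃²⁻] = 3s.
Ksp = [La³⁺]^2[CO₃²⁻]^3 = (2s)^2 · (3s)^3 = 108s^5 = 9.76×10⁻³⁴
s = 9.80×10⁻⁸ M
[La³⁺] = 2s = 1.96×10⁻⁷ M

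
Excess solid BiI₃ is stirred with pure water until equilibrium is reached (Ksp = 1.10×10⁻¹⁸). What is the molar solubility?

BiI₃(s) ⇌ Bi³⁺(aq) + 3 I⁻(aq)
For each mole of BiI₃ that dissolves per liter, [Bi³⁺] = s and [I⁻] = 3s; let s denote this solubility.
Ksp = [Bi³⁺][I⁻]^3 = s · (3s)^3 = 27s^4
27s^4 = 1.10×10⁻¹⁸  ⇒  s^4 = 4.07×10⁻²⁰
Taking the 4th root, s = 1.42×10⁻⁵ mol/L.

1.42×10⁻⁵ M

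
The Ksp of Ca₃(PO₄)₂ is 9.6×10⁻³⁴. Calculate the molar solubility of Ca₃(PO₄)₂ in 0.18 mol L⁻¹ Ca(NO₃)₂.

2.0×10⁻¹⁶ M

Ca₃(PO₄)₂(s) ⇌ 3 Ca²⁺(aq) + 2 PO₄³⁻(aq)
The solution already contains Ca²⁺ at 0.18 mol L⁻¹. Let s be the molar solubility of Ca₃(PO₄)₂.
[Ca²⁺] ≈ 0.18 mol L⁻¹ (common ion dominates); [PO₄³⁻] = 2s.
Ksp = [Ca²⁺]^3[PO₄³⁻]^2 = (0.18)^3(2s)^2
(2s)^2 = 9.6×10⁻³⁴ / (0.18)^3 = 1.6×10⁻³¹
s = 2.0×10⁻¹⁶ mol L⁻¹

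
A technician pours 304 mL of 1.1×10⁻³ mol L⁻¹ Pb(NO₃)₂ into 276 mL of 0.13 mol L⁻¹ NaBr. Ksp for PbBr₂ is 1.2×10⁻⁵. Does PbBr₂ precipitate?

No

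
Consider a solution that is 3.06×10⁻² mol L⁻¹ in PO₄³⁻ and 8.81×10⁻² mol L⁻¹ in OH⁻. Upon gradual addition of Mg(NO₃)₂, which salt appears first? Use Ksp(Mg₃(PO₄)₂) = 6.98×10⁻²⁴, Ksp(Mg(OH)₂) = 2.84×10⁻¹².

Mg(OH)₂

Each salt precipitates once Q = Ksp for that salt.
For Mg₃(PO₄)₂: [Mg²⁺] = (Ksp/[PO₄³⁻]^2)^(1/3) = 1.95×10⁻⁷ mol L⁻¹
For Mg(OH)₂: [Mg²⁺] = (Ksp/[OH⁻]^2) = 3.66×10⁻¹⁰ mol L⁻¹
Since Mg(OH)₂ needs less Mg²⁺ to reach saturation, it precipitates first.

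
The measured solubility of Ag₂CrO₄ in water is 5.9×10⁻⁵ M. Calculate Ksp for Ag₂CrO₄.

Ag₂CrO₄(s) ⇌ 2 Ag⁺(aq) + CrO₄²⁻(aq)
Let s be the molar solubility. Then [Ag⁺] = 2s and [CrO₄²⁻] = s.
Ksp = [Ag⁺]^2[CrO₄²⁻] = (2s)^2 · s = 4s^3
Ksp = 4 × (5.9×10⁻⁵)^3 = 8.2×10⁻¹³

Ksp = 8.2×10⁻¹³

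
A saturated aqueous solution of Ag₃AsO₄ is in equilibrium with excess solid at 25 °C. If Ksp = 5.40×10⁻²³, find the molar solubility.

Ag₃AsO₄(s) ⇌ 3 Ag⁺(aq) + AsO₄³⁻(aq)
For each mole of Ag₃AsO₄ that dissolves per liter, [Ag⁺] = 3s and [AsO₄³⁻] = s; let s denote this solubility.
Ksp = [Ag⁺]^3[AsO₄³⁻] = (3s)^3 · s = 27s^4
27s^4 = 5.40×10⁻²³  ⇒  s^4 = 2.00×10⁻²⁴
s = 1.19×10⁻⁶ mol/L

1.19×10⁻⁶ M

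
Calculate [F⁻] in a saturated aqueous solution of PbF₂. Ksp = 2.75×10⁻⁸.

PbF₂(s) ⇌ Pb²⁺(aq) + 2 F⁻(aq)
If s mol/L of PbF₂ dissolves, [Pb²⁺] = s and [F⁻] = 2s.
Ksp = [Pb²⁺][F⁻]^2 = s · (2s)^2 = 4s^3 = 2.75×10⁻⁸
s = 1.90×10⁻³ M
[F⁻] = 2s = 3.80×10⁻³ M

3.80×10⁻³ M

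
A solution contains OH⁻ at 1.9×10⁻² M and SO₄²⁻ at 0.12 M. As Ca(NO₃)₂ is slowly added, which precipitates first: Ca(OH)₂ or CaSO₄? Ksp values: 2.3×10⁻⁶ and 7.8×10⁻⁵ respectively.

Precipitation begins when Q = Ksp.
For Ca(OH)₂: [Ca²⁺] = (Ksp/[OH⁻]^2) = 6.4×10⁻³ M
For CaSO₄: [Ca²⁺] = (Ksp/[SO₄²⁻]) = 6.5×10⁻⁴ M
The smaller threshold [Ca²⁺] is reached first, so CaSO₄ precipitates first.

CaSO₄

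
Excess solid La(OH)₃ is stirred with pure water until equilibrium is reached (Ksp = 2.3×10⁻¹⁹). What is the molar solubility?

La(OH)₃(s) ⇌ La³⁺(aq) + 3 OH⁻(aq)
Let s be the molar solubility. Then [La³⁺] = s and [OH⁻] = 3s.
Ksp = [La³⁺][OH⁻]^3 = s · (3s)^3 = 27s^4
27s^4 = 2.3×10⁻¹⁹  ⇒  s^4 = 8.5×10⁻²¹
s = (8.5×10⁻²¹)^(1/4) = 9.6×10⁻⁶ mol/L

9.6×10⁻⁶ M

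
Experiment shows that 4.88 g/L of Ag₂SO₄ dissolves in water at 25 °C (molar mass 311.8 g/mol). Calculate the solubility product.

s = (4.88 g L⁻¹)/(311.8 g mol⁻¹) = 1.5651×10⁻² M
Ag₂SO₄(s) ⇌ 2 Ag⁺(aq) + SO₄²⁻(aq)
With molar solubility s: [Ag⁺] = 2s, [SO₄²⁻] = s.
Ksp = [Ag⁺]^2[SO₄²⁻] = (2s)^2 · s = 4s^3
Ksp = 4 × (1.5651×10⁻²)^3 = 1.53×10⁻⁵

Ksp = 1.53×10⁻⁵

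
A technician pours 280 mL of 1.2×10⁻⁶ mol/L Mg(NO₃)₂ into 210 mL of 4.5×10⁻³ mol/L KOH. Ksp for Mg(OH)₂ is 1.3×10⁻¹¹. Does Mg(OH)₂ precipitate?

The combined volume is 490 mL.
[Mg²⁺] = (1.2×10⁻⁶)(280)/490 = 6.9×10⁻⁷ mol/L
[OH⁻] = (4.5×10⁻³)(210)/490 = 1.9×10⁻³ mol/L
Q = [Mg²⁺][OH⁻]^2 = 2.6×10⁻¹²
Q = 2.6×10⁻¹² < Ksp = 1.3×10⁻¹¹, so the solution is unsaturated and no precipitate forms.

No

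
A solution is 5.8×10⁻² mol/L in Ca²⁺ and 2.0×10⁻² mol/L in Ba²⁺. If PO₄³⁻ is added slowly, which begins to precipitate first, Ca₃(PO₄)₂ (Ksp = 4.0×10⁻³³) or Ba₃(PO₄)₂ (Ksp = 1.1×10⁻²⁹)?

The threshold for precipitation is Q = Ksp.
For Ca₃(PO₄)₂: [PO₄³⁻] = (Ksp/[Ca²⁺]^3)^(1/2) = 4.5×10⁻¹⁵ mol/L
For Ba₃(PO₄)₂: [PO₄³⁻] = (Ksp/[Ba²⁺]^3)^(1/2) = 1.2×10⁻¹² mol/L
Since Ca₃(PO₄)₂ needs less PO₄³⁻ to reach saturation, it precipitates first.

Ca₃(PO₄)₂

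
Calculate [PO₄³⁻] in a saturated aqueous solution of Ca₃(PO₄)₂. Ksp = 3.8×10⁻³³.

2.6×10⁻⁷ M

Ca₃(PO₄)₂(s) ⇌ 3 Ca²⁺(aq) + 2 PO₄³⁻(aq)
For each mole of Ca₃(PO₄)₂ that dissolves per liter, [Ca²⁺] = 3s and [PO₄³⁻] = 2s; let s denote this solubility.
Ksp = [Ca²⁺]^3[PO₄³⁻]^2 = (3s)^3 · (2s)^2 = 108s^5 = 3.8×10⁻³³
s = 1.3×10⁻⁷ M
[PO₄³⁻] = 2s = 2.6×10⁻⁷ M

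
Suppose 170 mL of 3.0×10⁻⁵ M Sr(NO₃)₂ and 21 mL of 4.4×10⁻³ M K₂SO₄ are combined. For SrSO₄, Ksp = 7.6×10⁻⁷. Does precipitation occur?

No

After mixing, V = 170 mL + 21 mL = 191 mL.
[Sr²⁺] = (3.0×10⁻⁵)(170)/191 = 2.7×10⁻⁵ M
[SO₄²⁻] = (4.4×10⁻³)(21)/191 = 4.8×10⁻⁴ M
Q = [Sr²⁺][SO₄²⁻] = 1.3×10⁻⁸
Since Q (1.3×10⁻⁸) is less than Ksp (7.6×10⁻⁷), no SrSO₄ precipitates.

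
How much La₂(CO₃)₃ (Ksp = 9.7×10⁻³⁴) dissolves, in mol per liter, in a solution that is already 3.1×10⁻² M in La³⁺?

La₂(CO₃)₃(s) ⇌ 2 La³⁺(aq) + 3 CO₃²⁻(aq)
The solution already contains La³⁺ at 3.1×10⁻² M. Let s be the molar solubility of La₂(CO₃)₃.
[La³⁺] ≈ 3.1×10⁻² M (common ion dominates); [CO₃²⁻] = 3s.
Ksp = [La³⁺]^2[CO₃²⁻]^3 = (3.1×10⁻²)^2(3s)^3
(3s)^3 = 9.7×10⁻³⁴ / (3.1×10⁻²)^2 = 1.0×10⁻³⁰
s = 3.3×10⁻¹¹ M

3.3×10⁻¹¹ M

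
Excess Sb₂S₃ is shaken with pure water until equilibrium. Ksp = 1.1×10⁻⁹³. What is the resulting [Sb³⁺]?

Sb₂S₃(s) ⇌ 2 Sb³⁺(aq) + 3 S²⁻(aq)
With molar solubility s: [Sb³⁺] = 2s, [S²⁻] = 3s.
Ksp = [Sb³⁺]^2[S²⁻]^3 = (2s)^2 · (3s)^3 = 108s^5 = 1.1×10⁻⁹³
s = 1.0×10⁻¹⁹ mol/L
[Sb³⁺] = 2s = 2.0×10⁻¹⁹ mol/L

2.0×10⁻¹⁹ M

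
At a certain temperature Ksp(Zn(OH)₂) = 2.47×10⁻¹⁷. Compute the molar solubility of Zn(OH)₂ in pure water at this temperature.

Zn(OH)₂(s) ⇌ Zn²⁺(aq) + 2 OH⁻(aq)
For each mole of Zn(OH)₂ that dissolves per liter, [Zn²⁺] = s and [OH⁻] = 2s; let s denote this solubility.
Ksp = [Zn²⁺][OH⁻]^2 = s · (2s)^2 = 4s^3
4s^3 = 2.47×10⁻¹⁷  ⇒  s^3 = 6.18×10⁻¹⁸
s = 1.83×10⁻⁶ mol L⁻¹

1.83×10⁻⁶ M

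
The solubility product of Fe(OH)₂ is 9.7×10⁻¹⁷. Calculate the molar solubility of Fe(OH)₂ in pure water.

2.9×10⁻⁶ M

Fe(OH)₂(s) ⇌ Fe²⁺(aq) + 2 OH⁻(aq)
Call the molar solubility s, so that [Fe²⁺] = s and [OH⁻] = 2s.
Ksp = [Fe²⁺][OH⁻]^2 = s · (2s)^2 = 4s^3
4s^3 = 9.7×10⁻¹⁷  ⇒  s^3 = 2.4×10⁻¹⁷
Taking the 3rd root, s = 2.9×10⁻⁶ mol/L.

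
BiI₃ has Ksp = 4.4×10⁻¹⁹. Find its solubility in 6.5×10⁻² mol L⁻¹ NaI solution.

BiI₃(s) ⇌ Bi³⁺(aq) + 3 I⁻(aq)
The solution already contains I⁻ at 6.5×10⁻² mol L⁻¹. Let s be the molar solubility of BiI₃.
[I⁻] ≈ 6.5×10⁻² mol L⁻¹ (common ion dominates); [Bi³⁺] = s.
Ksp = [Bi³⁺][I⁻]^3 = s(6.5×10⁻²)^3
s = 4.4×10⁻¹⁹ / (6.5×10⁻²)^3 = 1.6×10⁻¹⁵
s = 1.6×10⁻¹⁵ mol L⁻¹

1.6×10⁻¹⁵ M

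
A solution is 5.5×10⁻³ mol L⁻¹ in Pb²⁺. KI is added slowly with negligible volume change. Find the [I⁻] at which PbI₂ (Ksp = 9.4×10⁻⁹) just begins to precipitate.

Each salt precipitates once Q = Ksp for that salt.
PbI₂(s) ⇌ Pb²⁺(aq) + 2 I⁻(aq)
Ksp = [Pb²⁺][I⁻]^2 = [I⁻]^2(5.5×10⁻³)
[I⁻]^2 = 9.4×10⁻⁹ / (5.5×10⁻³) = 1.7×10⁻⁶
[I⁻] = 1.3×10⁻³ mol L⁻¹

1.3×10⁻³ M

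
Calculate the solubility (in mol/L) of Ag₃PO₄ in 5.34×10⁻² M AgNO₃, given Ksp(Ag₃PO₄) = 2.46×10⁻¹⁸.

Ag₃PO₄(s) ⇌ 3 Ag⁺(aq) + PO₄³⁻(aq)
The solution already contains Ag⁺ at 5.34×10⁻² M. Let s be the molar solubility of Ag₃PO₄.
[Ag⁺] ≈ 5.34×10⁻² M (common ion dominates); [PO₄³⁻] = s.
Ksp = [Ag⁺]^3[PO₄³⁻] = (5.34×10⁻²)^3s
s = 2.46×10⁻¹⁸ / (5.34×10⁻²)^3 = 1.62×10⁻¹⁴
s = 1.62×10⁻¹⁴ M

1.62×10⁻¹⁴ M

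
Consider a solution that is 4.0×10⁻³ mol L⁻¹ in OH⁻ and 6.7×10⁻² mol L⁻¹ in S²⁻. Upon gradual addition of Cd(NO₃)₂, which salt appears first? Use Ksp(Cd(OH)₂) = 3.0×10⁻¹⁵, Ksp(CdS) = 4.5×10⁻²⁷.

CdS

A salt starts to precipitate once the ion product Q reaches its Ksp.
For Cd(OH)₂: [Cd²⁺] = (Ksp/[OH⁻]^2) = 1.9×10⁻¹⁰ mol L⁻¹
For CdS: [Cd²⁺] = (Ksp/[S²⁻]) = 6.7×10⁻²⁶ mol L⁻¹
CdS requires the lower [Cd²⁺], so it precipitates first.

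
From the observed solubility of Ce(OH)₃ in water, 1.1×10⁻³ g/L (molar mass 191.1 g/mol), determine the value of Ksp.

s = (1.1×10⁻³ g L⁻¹)/(191.1 g mol⁻¹) = 5.756×10⁻⁶ M
Ce(OH)₃(s) ⇌ Ce³⁺(aq) + 3 OH⁻(aq)
Let s be the molar solubility. Then [Ce³⁺] = s and [OH⁻] = 3s.
Ksp = [Ce³⁺][OH⁻]^3 = s · (3s)^3 = 27s^4
Ksp = 27 × (5.756×10⁻⁶)^4 = 3.0×10⁻²⁰

Ksp = 3.0×10⁻²⁰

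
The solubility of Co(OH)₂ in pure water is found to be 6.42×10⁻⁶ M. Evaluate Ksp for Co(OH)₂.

Ksp = 1.06×10⁻¹⁵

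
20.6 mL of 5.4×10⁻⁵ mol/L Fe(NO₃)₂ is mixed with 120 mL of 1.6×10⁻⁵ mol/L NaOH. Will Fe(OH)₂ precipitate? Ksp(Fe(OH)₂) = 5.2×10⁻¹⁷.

Yes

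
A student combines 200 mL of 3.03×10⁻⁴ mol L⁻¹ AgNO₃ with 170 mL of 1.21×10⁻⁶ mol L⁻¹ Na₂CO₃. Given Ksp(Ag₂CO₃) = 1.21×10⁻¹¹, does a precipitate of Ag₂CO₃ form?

Total volume after mixing = 200 + 170 = 370 mL.
[Ag⁺] = (3.03×10⁻⁴)(200)/370 = 1.64×10⁻⁴ mol L⁻¹
[CO₃²⁻] = (1.21×10⁻⁶)(170)/370 = 5.56×10⁻⁷ mol L⁻¹
Q = [Ag⁺]^2[CO₃²⁻] = 1.49×10⁻¹⁴
Since Q (1.49×10⁻¹⁴) is less than Ksp (1.21×10⁻¹¹), no Ag₂CO₃ precipitates.

No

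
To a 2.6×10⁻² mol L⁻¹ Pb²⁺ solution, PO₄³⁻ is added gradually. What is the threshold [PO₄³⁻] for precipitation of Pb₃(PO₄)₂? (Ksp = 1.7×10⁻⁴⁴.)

Each salt precipitates once Q = Ksp for that salt.
Pb₃(PO₄)₂(s) ⇌ 3 Pb²⁺(aq) + 2 PO₄³⁻(aq)
Ksp = [Pb²⁺]^3[PO₄³⁻]^2 = [PO₄³⁻]^2(2.6×10⁻²)^3
[PO₄³⁻]^2 = 1.7×10⁻⁴⁴ / (2.6×10⁻²)^3 = 9.7×10⁻⁴⁰
[PO₄³⁻] = 3.1×10⁻²⁰ mol L⁻¹

3.1×10⁻²⁰ M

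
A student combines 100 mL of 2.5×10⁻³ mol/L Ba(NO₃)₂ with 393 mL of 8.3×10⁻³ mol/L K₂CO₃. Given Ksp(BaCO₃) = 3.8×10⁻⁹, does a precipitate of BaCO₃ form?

The combined volume is 493 mL.
[Ba²⁺] = (2.5×10⁻³)(100)/493 = 5.1×10⁻⁴ mol/L
[CO₃²⁻] = (8.3×10⁻³)(393)/493 = 6.6×10⁻³ mol/L
Q = [Ba²⁺][CO₃²⁻] = 3.4×10⁻⁶
Because Q > Ksp (3.4×10⁻⁶ vs 3.8×10⁻⁹), a precipitate of BaCO₃ forms.

Yes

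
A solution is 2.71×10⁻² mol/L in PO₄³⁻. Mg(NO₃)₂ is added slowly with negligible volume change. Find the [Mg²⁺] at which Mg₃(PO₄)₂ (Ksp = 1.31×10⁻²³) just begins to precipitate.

Precipitation begins when Q = Ksp.
Mg₃(PO₄)₂(s) ⇌ 3 Mg²⁺(aq) + 2 PO₄³⁻(aq)
Ksp = [Mg²⁺]^3[PO₄³⁻]^2 = [Mg²⁺]^3(2.71×10⁻²)^2
[Mg²⁺]^3 = 1.31×10⁻²³ / (2.71×10⁻²)^2 = 1.78×10⁻²⁰
[Mg²⁺] = 2.61×10⁻⁷ mol/L

2.61×10⁻⁷ M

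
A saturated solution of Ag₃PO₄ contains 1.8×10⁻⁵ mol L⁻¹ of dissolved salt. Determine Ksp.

Ksp = 2.8×10⁻¹⁸

Ag₃PO₄(s) ⇌ 3 Ag⁺(aq) + PO₄³⁻(aq)
Call the molar solubility s, so that [Ag⁺] = 3s and [PO₄³⁻] = s.
Ksp = [Ag⁺]^3[PO₄³⁻] = (3s)^3 · s = 27s^4
Ksp = 27 × (1.8×10⁻⁵)^4 = 2.8×10⁻¹⁸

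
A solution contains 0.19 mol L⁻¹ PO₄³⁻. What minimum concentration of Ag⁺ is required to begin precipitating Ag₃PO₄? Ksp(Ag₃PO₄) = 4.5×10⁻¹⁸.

2.9×10⁻⁶ M

Precipitation begins when Q = Ksp.
Ag₃PO₄(s) ⇌ 3 Ag⁺(aq) + PO₄³⁻(aq)
Ksp = [Ag⁺]^3[PO₄³⁻] = [Ag⁺]^3(0.19)
[Ag⁺]^3 = 4.5×10⁻¹⁸ / (0.19) = 2.4×10⁻¹⁷
[Ag⁺] = 2.9×10⁻⁶ mol L⁻¹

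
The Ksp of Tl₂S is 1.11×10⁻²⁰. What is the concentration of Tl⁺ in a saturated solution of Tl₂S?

Tl₂S(s) ⇌ 2 Tl⁺(aq) + S²⁻(aq)
With molar solubility s: [Tl⁺] = 2s, [S²⁻] = s.
Ksp = [Tl⁺]^2[S²⁻] = (2s)^2 · s = 4s^3 = 1.11×10⁻²⁰
s = 1.41×10⁻⁷ M
[Tl⁺] = 2s = 2.81×10⁻⁷ M

2.81×10⁻⁷ M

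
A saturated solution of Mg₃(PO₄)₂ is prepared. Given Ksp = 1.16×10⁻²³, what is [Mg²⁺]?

Mg₃(PO₄)₂(s) ⇌ 3 Mg²⁺(aq) + 2 PO₄³⁻(aq)
Let s be the molar solubility. Then [Mg²⁺] = 3s and [PO₄³⁻] = 2s.
Ksp = [Mg²⁺]^3[PO₄³⁻]^2 = (3s)^3 · (2s)^2 = 108s^5 = 1.16×10⁻²³
s = 1.01×10⁻⁵ mol/L
[Mg²⁺] = 3s = 3.04×10⁻⁵ mol/L

3.04×10⁻⁵ M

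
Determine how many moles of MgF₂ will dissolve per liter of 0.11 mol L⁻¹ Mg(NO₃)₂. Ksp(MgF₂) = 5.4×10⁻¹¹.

1.1×10⁻⁵ M

MgF₂(s) ⇌ Mg²⁺(aq) + 2 F⁻(aq)
Mg²⁺ is already present at 0.11 mol L⁻¹. If s mol/L of MgF₂ dissolves, [F⁻] = 2s while [Mg²⁺] ≈ 0.11 mol L⁻¹.
Ksp = [Mg²⁺][F⁻]^2 = (0.11)(2s)^2
(2s)^2 = 5.4×10⁻¹¹ / (0.11) = 4.9×10⁻¹⁰
s = 1.1×10⁻⁵ mol L⁻¹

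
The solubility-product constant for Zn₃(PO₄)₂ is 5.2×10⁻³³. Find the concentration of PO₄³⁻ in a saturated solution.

Zn₃(PO₄)₂(s) ⇌ 3 Zn²⁺(aq) + 2 PO₄³⁻(aq)
For each mole of Zn₃(PO₄)₂ that dissolves per liter, [Zn²⁺] = 3s and [PO₄³⁻] = 2s; let s denote this solubility.
Ksp = [Zn²⁺]^3[PO₄³⁻]^2 = (3s)^3 · (2s)^2 = 108s^5 = 5.2×10⁻³³
s = 1.4×10⁻⁷ mol L⁻¹
[PO₄³⁻] = 2s = 2.7×10⁻⁷ mol L⁻¹

2.7×10⁻⁷ M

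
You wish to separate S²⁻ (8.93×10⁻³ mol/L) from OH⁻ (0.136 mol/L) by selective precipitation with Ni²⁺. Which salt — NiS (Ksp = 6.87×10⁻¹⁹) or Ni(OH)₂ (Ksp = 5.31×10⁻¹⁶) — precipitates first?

NiS

A salt starts to precipitate once the ion product Q reaches its Ksp.
For NiS: [Ni²⁺] = (Ksp/[S²⁻]) = 7.69×10⁻¹⁷ mol/L
For Ni(OH)₂: [Ni²⁺] = (Ksp/[OH⁻]^2) = 2.87×10⁻¹⁴ mol/L
NiS requires the lower [Ni²⁺], so it precipitates first.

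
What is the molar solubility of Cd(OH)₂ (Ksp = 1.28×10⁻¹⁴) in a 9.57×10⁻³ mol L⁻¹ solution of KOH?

1.40×10⁻¹⁰ M

Cd(OH)₂(s) ⇌ Cd²⁺(aq) + 2 OH⁻(aq)
With OH⁻ already at 9.57×10⁻³ mol L⁻¹ and s small, take [OH⁻] ≈ 9.57×10⁻³ mol L⁻¹ and [Cd²⁺] = s.
Ksp = [Cd²⁺][OH⁻]^2 = s(9.57×10⁻³)^2
s = 1.28×10⁻¹⁴ / (9.57×10⁻³)^2 = 1.40×10⁻¹⁰
s = 1.40×10⁻¹⁰ mol L⁻¹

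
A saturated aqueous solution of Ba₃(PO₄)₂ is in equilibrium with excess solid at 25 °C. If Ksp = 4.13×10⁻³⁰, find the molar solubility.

5.21×10⁻⁷ M

Ba₃(PO₄)₂(s) ⇌ 3 Ba²⁺(aq) + 2 PO₄³⁻(aq)
For each mole of Ba₃(PO₄)₂ that dissolves per liter, [Ba²⁺] = 3s and [PO₄³⁻] = 2s; let s denote this solubility.
Ksp = [Ba²⁺]^3[PO₄³⁻]^2 = (3s)^3 · (2s)^2 = 108s^5
108s^5 = 4.13×10⁻³⁰  ⇒  s^5 = 3.82×10⁻³²
s = 5.21×10⁻⁷ mol L⁻¹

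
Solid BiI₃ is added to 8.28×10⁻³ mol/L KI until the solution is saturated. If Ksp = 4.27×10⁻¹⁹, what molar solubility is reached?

BiI₃(s) ⇌ Bi³⁺(aq) + 3 I⁻(aq)
Let s be the solubility of BiI₃ here. The common ion gives [I⁻] ≈ 8.28×10⁻³ mol/L, and [Bi³⁺] = s.
Ksp = [Bi³⁺][I⁻]^3 = s(8.28×10⁻³)^3
s = 4.27×10⁻¹⁹ / (8.28×10⁻³)^3 = 7.52×10⁻¹³
s = 7.52×10⁻¹³ mol/L

7.52×10⁻¹³ M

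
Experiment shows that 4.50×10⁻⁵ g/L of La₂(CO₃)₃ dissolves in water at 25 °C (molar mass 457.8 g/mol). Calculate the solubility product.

s = (4.50×10⁻⁵ g L⁻¹)/(457.8 g mol⁻¹) = 9.8296×10⁻⁸ M
La₂(CO₃)₃(s) ⇌ 2 La³⁺(aq) + 3 CO₃²⁻(aq)
Let s be the molar solubility. Then [La³⁺] = 2s and [CO₃²⁻] = 3s.
Ksp = [La³⁺]^2[CO₃²⁻]^3 = (2s)^2 · (3s)^3 = 108s^5
Ksp = 108 × (9.8296×10⁻⁸)^5 = 9.91×10⁻³⁴

Ksp = 9.91×10⁻³⁴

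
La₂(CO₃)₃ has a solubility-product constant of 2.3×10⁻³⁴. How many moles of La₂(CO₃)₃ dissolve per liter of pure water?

7.3×10⁻⁸ M

La₂(CO₃)₃(s) ⇌ 2 La³⁺(aq) + 3 CO₃²⁻(aq)
Let s be the molar solubility. Then [La³⁺] = 2s and [CO₃²⁻] = 3s.
Ksp = [La³⁺]^2[CO₃²⁻]^3 = (2s)^2 · (3s)^3 = 108s^5
108s^5 = 2.3×10⁻³⁴  ⇒  s^5 = 2.1×10⁻³⁶
s = 7.3×10⁻⁸ mol/L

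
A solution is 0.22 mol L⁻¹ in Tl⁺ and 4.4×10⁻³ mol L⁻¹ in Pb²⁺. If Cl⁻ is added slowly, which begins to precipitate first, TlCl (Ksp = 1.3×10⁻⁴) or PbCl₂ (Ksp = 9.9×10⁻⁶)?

TlCl

Each salt precipitates once Q = Ksp for that salt.
For TlCl: [Cl⁻] = (Ksp/[Tl⁺]) = 5.9×10⁻⁴ mol L⁻¹
For PbCl₂: [Cl⁻] = (Ksp/[Pb²⁺])^(1/2) = 4.7×10⁻² mol L⁻¹
The smaller threshold [Cl⁻] is reached first, so TlCl precipitates first.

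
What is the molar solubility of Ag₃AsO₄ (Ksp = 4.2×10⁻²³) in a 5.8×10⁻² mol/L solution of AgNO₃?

Ag₃AsO₄(s) ⇌ 3 Ag⁺(aq) + AsO₄³⁻(aq)
The solution already contains Ag⁺ at 5.8×10⁻² mol/L. Let s be the molar solubility of Ag₃AsO₄.
[Ag⁺] ≈ 5.8×10⁻² mol/L (common ion dominates); [AsO₄³⁻] = s.
Ksp = [Ag⁺]^3[AsO₄³⁻] = (5.8×10⁻²)^3s
s = 4.2×10⁻²³ / (5.8×10⁻²)^3 = 2.2×10⁻¹⁹
s = 2.2×10⁻¹⁹ mol/L

2.2×10⁻¹⁹ M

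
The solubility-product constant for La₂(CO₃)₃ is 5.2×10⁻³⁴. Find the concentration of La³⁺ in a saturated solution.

La₂(CO₃)₃(s) ⇌ 2 La³⁺(aq) + 3 CO₃²⁻(aq)
Call the molar solubility s, so that [La³⁺] = 2s and [CO₃²⁻] = 3s.
Ksp = [La³⁺]^2[CO₃²⁻]^3 = (2s)^2 · (3s)^3 = 108s^5 = 5.2×10⁻³⁴
s = 8.6×10⁻⁸ M
[La³⁺] = 2s = 1.7×10⁻⁷ M

1.7×10⁻⁷ M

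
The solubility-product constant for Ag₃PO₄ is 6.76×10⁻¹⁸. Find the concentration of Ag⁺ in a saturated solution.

Ag₃PO₄(s) ⇌ 3 Ag⁺(aq) + PO₄³⁻(aq)
If s mol/L of Ag₃PO₄ dissolves, [Ag⁺] = 3s and [PO₄³⁻] = s.
Ksp = [Ag⁺]^3[PO₄³⁻] = (3s)^3 · s = 27s^4 = 6.76×10⁻¹⁸
s = 2.24×10⁻⁵ M
[Ag⁺] = 3s = 6.71×10⁻⁵ M

6.71×10⁻⁵ M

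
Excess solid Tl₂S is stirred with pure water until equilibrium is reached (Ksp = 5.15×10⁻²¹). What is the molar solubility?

Tl₂S(s) ⇌ 2 Tl⁺(aq) + S²⁻(aq)
If s mol/L of Tl₂S dissolves, [Tl⁺] = 2s and [S²⁻] = s.
Ksp = [Tl⁺]^2[S²⁻] = (2s)^2 · s = 4s^3
4s^3 = 5.15×10⁻²¹  ⇒  s^3 = 1.29×10⁻²¹
s = (1.29×10⁻²¹)^(1/3) = 1.09×10⁻⁷ mol L⁻¹

1.09×10⁻⁷ M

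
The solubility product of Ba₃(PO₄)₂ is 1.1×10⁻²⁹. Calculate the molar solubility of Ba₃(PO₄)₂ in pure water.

Ba₃(PO₄)₂(s) ⇌ 3 Ba²⁺(aq) + 2 PO₄³⁻(aq)
If s mol/L of Ba₃(PO₄)₂ dissolves, [Ba²⁺] = 3s and [PO₄³⁻] = 2s.
Ksp = [Ba²⁺]^3[PO₄³⁻]^2 = (3s)^3 · (2s)^2 = 108s^5
108s^5 = 1.1×10⁻²⁹  ⇒  s^5 = 1.0×10⁻³¹
s = 6.3×10⁻⁷ mol/L

6.3×10⁻⁷ M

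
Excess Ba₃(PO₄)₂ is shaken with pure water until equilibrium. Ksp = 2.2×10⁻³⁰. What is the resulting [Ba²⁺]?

Ba₃(PO₄)₂(s) ⇌ 3 Ba²⁺(aq) + 2 PO₄³⁻(aq)
With molar solubility s: [Ba²⁺] = 3s, [PO₄³⁻] = 2s.
Ksp = [Ba²⁺]^3[PO₄³⁻]^2 = (3s)^3 · (2s)^2 = 108s^5 = 2.2×10⁻³⁰
s = 4.6×10⁻⁷ mol L⁻¹
[Ba²⁺] = 3s = 1.4×10⁻⁶ mol L⁻¹

1.4×10⁻⁶ M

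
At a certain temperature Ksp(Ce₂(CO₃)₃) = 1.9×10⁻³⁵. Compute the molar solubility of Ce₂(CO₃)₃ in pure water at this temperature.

4.5×10⁻⁸ M

Ce₂(CO₃)₃(s) ⇌ 2 Ce³⁺(aq) + 3 CO₃²⁻(aq)
If s mol/L of Ce₂(CO₃)₃ dissolves, [Ce³⁺] = 2s and [CO₃²⁻] = 3s.
Ksp = [Ce³⁺]^2[CO₃²⁻]^3 = (2s)^2 · (3s)^3 = 108s^5
108s^5 = 1.9×10⁻³⁵  ⇒  s^5 = 1.8×10⁻³⁷
s = (1.8×10⁻³⁷)^(1/5) = 4.5×10⁻⁸ M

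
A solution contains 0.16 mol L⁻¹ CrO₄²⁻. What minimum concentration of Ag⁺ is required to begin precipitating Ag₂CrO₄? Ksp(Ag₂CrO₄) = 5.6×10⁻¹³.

Precipitation of each salt begins when its ion product equals Ksp.
Ag₂CrO₄(s) ⇌ 2 Ag⁺(aq) + CrO₄²⁻(aq)
Ksp = [Ag⁺]^2[CrO₄²⁻] = [Ag⁺]^2(0.16)
[Ag⁺]^2 = 5.6×10⁻¹³ / (0.16) = 3.5×10⁻¹²
[Ag⁺] = 1.9×10⁻⁶ mol L⁻¹

1.9×10⁻⁶ M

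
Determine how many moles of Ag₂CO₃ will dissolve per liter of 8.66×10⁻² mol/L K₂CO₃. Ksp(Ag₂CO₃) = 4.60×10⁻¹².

Ag₂CO₃(s) ⇌ 2 Ag⁺(aq) + CO₃²⁻(aq)
Let s be the solubility of Ag₂CO₃ here. The common ion gives [CO₃²⁻] ≈ 8.66×10⁻² mol/L, and [Ag⁺] = 2s.
Ksp = [Ag⁺]^2[CO₃²⁻] = (2s)^2(8.66×10⁻²)
(2s)^2 = 4.60×10⁻¹² / (8.66×10⁻²) = 5.31×10⁻¹¹
s = 3.64×10⁻⁶ mol/L

3.64×10⁻⁶ M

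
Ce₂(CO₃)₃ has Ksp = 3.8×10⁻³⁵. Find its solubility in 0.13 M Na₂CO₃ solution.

6.6×10⁻¹⁷ M

Ce₂(CO₃)₃(s) ⇌ 2 Ce³⁺(aq) + 3 CO₃²⁻(aq)
With CO₃²⁻ already at 0.13 M and s small, take [CO₃²⁻] ≈ 0.13 M and [Ce³⁺] = 2s.
Ksp = [Ce³⁺]^2[CO₃²⁻]^3 = (2s)^2(0.13)^3
(2s)^2 = 3.8×10⁻³⁵ / (0.13)^3 = 1.7×10⁻³²
s = 6.6×10⁻¹⁷ M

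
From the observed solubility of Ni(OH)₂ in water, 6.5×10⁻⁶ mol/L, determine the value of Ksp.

Ni(OH)₂(s) ⇌ Ni²⁺(aq) + 2 OH⁻(aq)
Call the molar solubility s, so that [Ni²⁺] = s and [OH⁻] = 2s.
Ksp = [Ni²⁺][OH⁻]^2 = s · (2s)^2 = 4s^3
Ksp = 4 × (6.5×10⁻⁶)^3 = 1.1×10⁻¹⁵

Ksp = 1.1×10⁻¹⁵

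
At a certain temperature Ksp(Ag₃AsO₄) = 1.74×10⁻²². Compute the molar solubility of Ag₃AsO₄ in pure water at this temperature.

Ag₃AsO₄(s) ⇌ 3 Ag⁺(aq) + AsO₄³⁻(aq)
With molar solubility s: [Ag⁺] = 3s, [AsO₄³⁻] = s.
Ksp = [Ag⁺]^3[AsO₄³⁻] = (3s)^3 · s = 27s^4
27s^4 = 1.74×10⁻²²  ⇒  s^4 = 6.44×10⁻²⁴
Taking the 4th root, s = 1.59×10⁻⁶ mol L⁻¹.

1.59×10⁻⁶ M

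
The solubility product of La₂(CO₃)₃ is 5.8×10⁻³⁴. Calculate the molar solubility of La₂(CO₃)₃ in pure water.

8.8×10⁻⁸ M

La₂(CO₃)₃(s) ⇌ 2 La³⁺(aq) + 3 CO₃²⁻(aq)
With molar solubility s: [La³⁺] = 2s, [CO₃²⁻] = 3s.
Ksp = [La³⁺]^2[CO₃²⁻]^3 = (2s)^2 · (3s)^3 = 108s^5
108s^5 = 5.8×10⁻³⁴  ⇒  s^5 = 5.4×10⁻³⁶
Taking the 5th root, s = 8.8×10⁻⁸ mol/L.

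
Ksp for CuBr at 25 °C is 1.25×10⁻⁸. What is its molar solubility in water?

CuBr(s) ⇌ Cu⁺(aq) + Br⁻(aq)
Let s be the molar solubility. Then [Cu⁺] = s and [Br⁻] = s.
Ksp = [Cu⁺][Br⁻] = s · s = s^2
s^2 = 1.25×10⁻⁸
s = 1.12×10⁻⁴ M

1.12×10⁻⁴ M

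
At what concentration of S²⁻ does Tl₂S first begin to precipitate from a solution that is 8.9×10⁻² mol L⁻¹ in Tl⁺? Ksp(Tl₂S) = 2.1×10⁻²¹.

Precipitation of each salt begins when its ion product equals Ksp.
Tl₂S(s) ⇌ 2 Tl⁺(aq) + S²⁻(aq)
Ksp = [Tl⁺]^2[S²⁻] = [S²⁻](8.9×10⁻²)^2
[S²⁻] = 2.1×10⁻²¹ / (8.9×10⁻²)^2 = 2.7×10⁻¹⁹
[S²⁻] = 2.7×10⁻¹⁹ mol L⁻¹

2.7×10⁻¹⁹ M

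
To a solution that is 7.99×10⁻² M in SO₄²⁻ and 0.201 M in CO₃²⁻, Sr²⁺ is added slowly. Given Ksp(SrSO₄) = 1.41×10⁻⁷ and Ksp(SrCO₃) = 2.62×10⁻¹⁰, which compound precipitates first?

Precipitation of each salt begins when its ion product equals Ksp.
For SrSO₄: [Sr²⁺] = (Ksp/[SO₄²⁻]) = 1.76×10⁻⁶ M
For SrCO₃: [Sr²⁺] = (Ksp/[CO₃²⁻]) = 1.30×10⁻⁹ M
Since SrCO₃ needs less Sr²⁺ to reach saturation, it precipitates first.

SrCO₃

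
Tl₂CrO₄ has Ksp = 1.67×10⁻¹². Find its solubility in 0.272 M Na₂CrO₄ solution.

1.24×10⁻⁶ M

Tl₂CrO₄(s) ⇌ 2 Tl⁺(aq) + CrO₄²⁻(aq)
Let s be the solubility of Tl₂CrO₄ here. The common ion gives [CrO₄²⁻] ≈ 0.272 M, and [Tl⁺] = 2s.
Ksp = [Tl⁺]^2[CrO₄²⁻] = (2s)^2(0.272)
(2s)^2 = 1.67×10⁻¹² / (0.272) = 6.14×10⁻¹²
s = 1.24×10⁻⁶ M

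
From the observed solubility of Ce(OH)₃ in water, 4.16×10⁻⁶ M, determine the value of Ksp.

Ce(OH)₃(s) ⇌ Ce³⁺(aq) + 3 OH⁻(aq)
Let s be the molar solubility. Then [Ce³⁺] = s and [OH⁻] = 3s.
Ksp = [Ce³⁺][OH⁻]^3 = s · (3s)^3 = 27s^4
Ksp = 27 × (4.16×10⁻⁶)^4 = 8.09×10⁻²¹

Ksp = 8.09×10⁻²¹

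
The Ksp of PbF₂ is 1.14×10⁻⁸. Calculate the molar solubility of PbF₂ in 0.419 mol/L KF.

PbF₂(s) ⇌ Pb²⁺(aq) + 2 F⁻(aq)
With F⁻ already at 0.419 mol/L and s small, take [F⁻] ≈ 0.419 mol/L and [Pb²⁺] = s.
Ksp = [Pb²⁺][F⁻]^2 = s(0.419)^2
s = 1.14×10⁻⁸ / (0.419)^2 = 6.49×10⁻⁸
s = 6.49×10⁻⁸ mol/L

6.49×10⁻⁸ M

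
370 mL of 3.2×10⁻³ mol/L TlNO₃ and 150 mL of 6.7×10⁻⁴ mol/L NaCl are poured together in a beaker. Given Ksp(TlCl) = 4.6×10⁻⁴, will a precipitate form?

No

The combined volume is 520 mL.
[Tl⁺] = (3.2×10⁻³)(370)/520 = 2.3×10⁻³ mol/L
[Cl⁻] = (6.7×10⁻⁴)(150)/520 = 1.9×10⁻⁴ mol/L
Q = [Tl⁺][Cl⁻] = 4.4×10⁻⁷
Q < Ksp (4.4×10⁻⁷ vs 4.6×10⁻⁴); the solution remains unsaturated and no precipitate forms.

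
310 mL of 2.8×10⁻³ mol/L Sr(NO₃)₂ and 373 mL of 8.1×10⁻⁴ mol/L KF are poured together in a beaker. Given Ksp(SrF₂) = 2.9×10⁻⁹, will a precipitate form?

The combined volume is 683 mL.
[Sr²⁺] = (2.8×10⁻³)(310)/683 = 1.3×10⁻³ mol/L
[F⁻] = (8.1×10⁻⁴)(373)/683 = 4.4×10⁻⁴ mol/L
Q = [Sr²⁺][F⁻]^2 = 2.5×10⁻¹⁰
Q = 2.5×10⁻¹⁰ < Ksp = 2.9×10⁻⁹, so the solution is unsaturated and no precipitate forms.

No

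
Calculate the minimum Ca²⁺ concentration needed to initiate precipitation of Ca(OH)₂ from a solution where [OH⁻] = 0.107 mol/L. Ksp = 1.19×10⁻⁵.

1.04×10⁻³ M

Precipitation begins when Q = Ksp.
Ca(OH)₂(s) ⇌ Ca²⁺(aq) + 2 OH⁻(aq)
Ksp = [Ca²⁺][OH⁻]^2 = [Ca²⁺](0.107)^2
[Ca²⁺] = 1.19×10⁻⁵ / (0.107)^2 = 1.04×10⁻³
[Ca²⁺] = 1.04×10⁻³ mol/L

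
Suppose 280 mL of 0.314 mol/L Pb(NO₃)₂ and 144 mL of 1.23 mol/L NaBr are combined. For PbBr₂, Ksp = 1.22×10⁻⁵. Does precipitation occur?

Total volume after mixing = 280 + 144 = 424 mL.
[Pb²⁺] = (0.314)(280)/424 = 0.207 mol/L
[Br⁻] = (1.23)(144)/424 = 0.418 mol/L
Q = [Pb²⁺][Br⁻]^2 = 3.62×10⁻²
Q = 3.62×10⁻² > Ksp = 1.22×10⁻⁵, so the solution is supersaturated and PbBr₂ precipitates.

Yes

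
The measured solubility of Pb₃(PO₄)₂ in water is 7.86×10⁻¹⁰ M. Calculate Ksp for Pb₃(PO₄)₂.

Ksp = 3.24×10⁻⁴⁴

Pb₃(PO₄)₂(s) ⇌ 3 Pb²⁺(aq) + 2 PO₄³⁻(aq)
Call the molar solubility s, so that [Pb²⁺] = 3s and [PO₄³⁻] = 2s.
Ksp = [Pb²⁺]^3[PO₄³⁻]^2 = (3s)^3 · (2s)^2 = 108s^5
Ksp = 108 × (7.86×10⁻¹⁰)^5 = 3.24×10⁻⁴⁴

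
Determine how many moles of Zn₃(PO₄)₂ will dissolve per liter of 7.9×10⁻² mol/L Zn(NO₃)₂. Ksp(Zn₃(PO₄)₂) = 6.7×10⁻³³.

Zn₃(PO₄)₂(s) ⇌ 3 Zn²⁺(aq) + 2 PO₄³⁻(aq)
Zn²⁺ is already present at 7.9×10⁻² mol/L. If s mol/L of Zn₃(PO₄)₂ dissolves, [PO₄³⁻] = 2s while [Zn²⁺] ≈ 7.9×10⁻² mol/L.
Ksp = [Zn²⁺]^3[PO₄³⁻]^2 = (7.9×10⁻²)^3(2s)^2
(2s)^2 = 6.7×10⁻³³ / (7.9×10⁻²)^3 = 1.4×10⁻²⁹
s = 1.8×10⁻¹⁵ mol/L

1.8×10⁻¹⁵ M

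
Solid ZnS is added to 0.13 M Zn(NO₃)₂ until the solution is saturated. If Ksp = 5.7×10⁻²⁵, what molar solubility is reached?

ZnS(s) ⇌ Zn²⁺(aq) + S²⁻(aq)
Let s be the solubility of ZnS here. The common ion gives [Zn²⁺] ≈ 0.13 M, and [S²⁻] = s.
Ksp = [Zn²⁺][S²⁻] = (0.13)s
s = 5.7×10⁻²⁵ / (0.13) = 4.4×10⁻²⁴
s = 4.4×10⁻²⁴ M

4.4×10⁻²⁴ M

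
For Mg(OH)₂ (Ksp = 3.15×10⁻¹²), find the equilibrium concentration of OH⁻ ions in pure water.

1.85×10⁻⁴ M

Mg(OH)₂(s) ⇌ Mg²⁺(aq) + 2 OH⁻(aq)
With molar solubility s: [Mg²⁺] = s, [OH⁻] = 2s.
Ksp = [Mg²⁺][OH⁻]^2 = s · (2s)^2 = 4s^3 = 3.15×10⁻¹²
s = 9.23×10⁻⁵ M
[OH⁻] = 2s = 1.85×10⁻⁴ M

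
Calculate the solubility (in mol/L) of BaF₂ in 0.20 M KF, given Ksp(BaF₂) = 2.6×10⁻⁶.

6.5×10⁻⁵ M

BaF₂(s) ⇌ Ba²⁺(aq) + 2 F⁻(aq)
F⁻ is already present at 0.20 M. If s mol/L of BaF₂ dissolves, [Ba²⁺] = s while [F⁻] ≈ 0.20 M.
Ksp = [Ba²⁺][F⁻]^2 = s(0.20)^2
s = 2.6×10⁻⁶ / (0.20)^2 = 6.5×10⁻⁵
s = 6.5×10⁻⁵ M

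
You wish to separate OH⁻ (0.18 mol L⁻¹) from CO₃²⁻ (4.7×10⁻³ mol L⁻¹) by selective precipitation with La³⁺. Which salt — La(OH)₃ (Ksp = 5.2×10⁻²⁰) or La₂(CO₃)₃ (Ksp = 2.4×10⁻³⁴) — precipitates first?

La(OH)₃

Precipitation of each salt begins when its ion product equals Ksp.
For La(OH)₃: [La³⁺] = (Ksp/[OH⁻]^3) = 8.9×10⁻¹⁸ mol L⁻¹
For La₂(CO₃)₃: [La³⁺] = (Ksp/[CO₃²⁻]^3)^(1/2) = 4.8×10⁻¹⁴ mol L⁻¹
La(OH)₃ requires the lower [La³⁺], so it precipitates first.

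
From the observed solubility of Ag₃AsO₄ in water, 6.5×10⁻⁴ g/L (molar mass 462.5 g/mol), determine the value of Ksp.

Ksp = 1.1×10⁻²²

Molar solubility s = (6.5×10⁻⁴ g/L) / (462.5 g/mol) = 1.405×10⁻⁶ mol/L
Ag₃AsO₄(s) ⇌ 3 Ag⁺(aq) + AsO₄³⁻(aq)
If s mol/L of Ag₃AsO₄ dissolves, [Ag⁺] = 3s and [AsO₄³⁻] = s.
Ksp = [Ag⁺]^3[AsO₄³⁻] = (3s)^3 · s = 27s^4
Ksp = 27 × (1.405×10⁻⁶)^4 = 1.1×10⁻²²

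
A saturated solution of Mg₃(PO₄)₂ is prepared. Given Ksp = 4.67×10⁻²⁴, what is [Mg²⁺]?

2.54×10⁻⁵ M

Mg₃(PO₄)₂(s) ⇌ 3 Mg²⁺(aq) + 2 PO₄³⁻(aq)
Let s be the molar solubility. Then [Mg²⁺] = 3s and [PO₄³⁻] = 2s.
Ksp = [Mg²⁺]^3[PO₄³⁻]^2 = (3s)^3 · (2s)^2 = 108s^5 = 4.67×10⁻²⁴
s = 8.46×10⁻⁶ mol L⁻¹
[Mg²⁺] = 3s = 2.54×10⁻⁵ mol L⁻¹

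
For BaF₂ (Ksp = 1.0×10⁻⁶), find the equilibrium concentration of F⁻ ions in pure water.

1.3×10⁻² M

BaF₂(s) ⇌ Ba²⁺(aq) + 2 F⁻(aq)
Call the molar solubility s, so that [Ba²⁺] = s and [F⁻] = 2s.
Ksp = [Ba²⁺][F⁻]^2 = s · (2s)^2 = 4s^3 = 1.0×10⁻⁶
s = 6.3×10⁻³ mol L⁻¹
[F⁻] = 2s = 1.3×10⁻² mol L⁻¹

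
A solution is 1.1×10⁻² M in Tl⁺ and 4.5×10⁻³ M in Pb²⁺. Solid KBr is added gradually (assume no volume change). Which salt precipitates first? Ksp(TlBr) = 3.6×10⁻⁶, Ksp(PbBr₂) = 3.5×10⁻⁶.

Each salt precipitates once Q = Ksp for that salt.
For TlBr: [Br⁻] = (Ksp/[Tl⁺]) = 3.3×10⁻⁴ M
For PbBr₂: [Br⁻] = (Ksp/[Pb²⁺])^(1/2) = 2.8×10⁻² M
TlBr requires the lower [Br⁻], so it precipitates first.

TlBr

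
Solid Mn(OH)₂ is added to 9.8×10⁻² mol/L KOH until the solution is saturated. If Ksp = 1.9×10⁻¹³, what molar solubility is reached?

Mn(OH)₂(s) ⇌ Mn²⁺(aq) + 2 OH⁻(aq)
OH⁻ is already present at 9.8×10⁻² mol/L. If s mol/L of Mn(OH)₂ dissolves, [Mn²⁺] = s while [OH⁻] ≈ 9.8×10⁻² mol/L.
Ksp = [Mn²⁺][OH⁻]^2 = s(9.8×10⁻²)^2
s = 1.9×10⁻¹³ / (9.8×10⁻²)^2 = 2.0×10⁻¹¹
s = 2.0×10⁻¹¹ mol/L

2.0×10⁻¹¹ M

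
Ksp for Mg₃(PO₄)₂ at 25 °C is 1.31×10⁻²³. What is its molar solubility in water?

1.04×10⁻⁵ M

Mg₃(PO₄)₂(s) ⇌ 3 Mg²⁺(aq) + 2 PO₄³⁻(aq)
Let s be the molar solubility. Then [Mg²⁺] = 3s and [PO₄³⁻] = 2s.
Ksp = [Mg²⁺]^3[PO₄³⁻]^2 = (3s)^3 · (2s)^2 = 108s^5
108s^5 = 1.31×10⁻²³  ⇒  s^5 = 1.21×10⁻²⁵
Taking the 5th root, s = 1.04×10⁻⁵ mol/L.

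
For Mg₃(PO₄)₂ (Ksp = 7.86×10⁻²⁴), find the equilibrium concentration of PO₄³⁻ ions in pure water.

1.88×10⁻⁵ M

Mg₃(PO₄)₂(s) ⇌ 3 Mg²⁺(aq) + 2 PO₄³⁻(aq)
Let s be the molar solubility. Then [Mg²⁺] = 3s and [PO₄³⁻] = 2s.
Ksp = [Mg²⁺]^3[PO₄³⁻]^2 = (3s)^3 · (2s)^2 = 108s^5 = 7.86×10⁻²⁴
s = 9.38×10⁻⁶ mol L⁻¹
[PO₄³⁻] = 2s = 1.88×10⁻⁵ mol L⁻¹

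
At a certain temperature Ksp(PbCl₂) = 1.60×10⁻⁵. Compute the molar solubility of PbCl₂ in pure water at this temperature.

1.59×10⁻² M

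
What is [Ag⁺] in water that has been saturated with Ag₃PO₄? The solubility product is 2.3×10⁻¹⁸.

Ag₃PO₄(s) ⇌ 3 Ag⁺(aq) + PO₄³⁻(aq)
With molar solubility s: [Ag⁺] = 3s, [PO₄³⁻] = s.
Ksp = [Ag⁺]^3[PO₄³⁻] = (3s)^3 · s = 27s^4 = 2.3×10⁻¹⁸
s = 1.7×10⁻⁵ mol L⁻¹
[Ag⁺] = 3s = 5.1×10⁻⁵ mol L⁻¹

5.1×10⁻⁵ M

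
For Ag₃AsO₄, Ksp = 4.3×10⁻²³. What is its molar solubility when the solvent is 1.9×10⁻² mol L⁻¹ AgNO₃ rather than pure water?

Ag₃AsO₄(s) ⇌ 3 Ag⁺(aq) + AsO₄³⁻(aq)
The solution already contains Ag⁺ at 1.9×10⁻² mol L⁻¹. Let s be the molar solubility of Ag₃AsO₄.
[Ag⁺] ≈ 1.9×10⁻² mol L⁻¹ (common ion dominates); [AsO₄³⁻] = s.
Ksp = [Ag⁺]^3[AsO₄³⁻] = (1.9×10⁻²)^3s
s = 4.3×10⁻²³ / (1.9×10⁻²)^3 = 6.3×10⁻¹⁸
s = 6.3×10⁻¹⁸ mol L⁻¹

6.3×10⁻¹⁸ M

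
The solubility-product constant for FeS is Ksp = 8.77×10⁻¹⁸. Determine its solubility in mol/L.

2.96×10⁻⁹ M

FeS(s) ⇌ Fe²⁺(aq) + S²⁻(aq)
Call the molar solubility s, so that [Fe²⁺] = s and [S²⁻] = s.
Ksp = [Fe²⁺][S²⁻] = s · s = s^2
s^2 = 8.77×10⁻¹⁸
s = (8.77×10⁻¹⁸)^(1/2) = 2.96×10⁻⁹ mol/L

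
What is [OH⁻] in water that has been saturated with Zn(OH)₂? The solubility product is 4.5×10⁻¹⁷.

Zn(OH)₂(s) ⇌ Zn²⁺(aq) + 2 OH⁻(aq)
Let s be the molar solubility. Then [Zn²⁺] = s and [OH⁻] = 2s.
Ksp = [Zn²⁺][OH⁻]^2 = s · (2s)^2 = 4s^3 = 4.5×10⁻¹⁷
s = 2.2×10⁻⁶ M
[OH⁻] = 2s = 4.5×10⁻⁶ M

4.5×10⁻⁶ M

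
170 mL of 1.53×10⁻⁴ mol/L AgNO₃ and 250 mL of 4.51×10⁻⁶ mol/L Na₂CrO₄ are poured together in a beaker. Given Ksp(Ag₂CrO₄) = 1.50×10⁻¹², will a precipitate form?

No

The combined volume is 420 mL.
[Ag⁺] = (1.53×10⁻⁴)(170)/420 = 6.19×10⁻⁵ mol/L
[CrO₄²⁻] = (4.51×10⁻⁶)(250)/420 = 2.68×10⁻⁶ mol/L
Q = [Ag⁺]^2[CrO₄²⁻] = 1.03×10⁻¹⁴
Q < Ksp (1.03×10⁻¹⁴ vs 1.50×10⁻¹²); the solution remains unsaturated and no precipitate forms.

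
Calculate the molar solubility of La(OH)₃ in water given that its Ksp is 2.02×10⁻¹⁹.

9.30×10⁻⁶ M

La(OH)₃(s) ⇌ La³⁺(aq) + 3 OH⁻(aq)
For each mole of La(OH)₃ that dissolves per liter, [La³⁺] = s and [OH⁻] = 3s; let s denote this solubility.
Ksp = [La³⁺][OH⁻]^3 = s · (3s)^3 = 27s^4
27s^4 = 2.02×10⁻¹⁹  ⇒  s^4 = 7.48×10⁻²¹
s = (7.48×10⁻²¹)^(1/4) = 9.30×10⁻⁶ mol/L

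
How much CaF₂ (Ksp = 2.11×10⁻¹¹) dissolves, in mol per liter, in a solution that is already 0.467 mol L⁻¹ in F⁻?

CaF₂(s) ⇌ Ca²⁺(aq) + 2 F⁻(aq)
With F⁻ already at 0.467 mol L⁻¹ and s small, take [F⁻] ≈ 0.467 mol L⁻¹ and [Ca²⁺] = s.
Ksp = [Ca²⁺][F⁻]^2 = s(0.467)^2
s = 2.11×10⁻¹¹ / (0.467)^2 = 9.67×10⁻¹¹
s = 9.67×10⁻¹¹ mol L⁻¹

9.67×10⁻¹¹ M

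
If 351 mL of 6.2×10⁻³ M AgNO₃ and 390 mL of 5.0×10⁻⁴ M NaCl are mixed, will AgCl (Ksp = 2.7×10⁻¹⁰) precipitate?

After mixing, V = 351 mL + 390 mL = 741 mL.
[Ag⁺] = (6.2×10⁻³)(351)/741 = 2.9×10⁻³ M
[Cl⁻] = (5.0×10⁻⁴)(390)/741 = 2.6×10⁻⁴ M
Q = [Ag⁺][Cl⁻] = 7.7×10⁻⁷
Since Q (7.7×10⁻⁷) exceeds Ksp (2.7×10⁻¹⁰), AgCl will precipitate.

Yes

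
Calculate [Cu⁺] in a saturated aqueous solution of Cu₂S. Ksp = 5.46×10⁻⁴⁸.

2.22×10⁻¹⁶ M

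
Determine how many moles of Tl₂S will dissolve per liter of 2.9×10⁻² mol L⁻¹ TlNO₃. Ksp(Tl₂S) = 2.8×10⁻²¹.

3.3×10⁻¹⁸ M

Tl₂S(s) ⇌ 2 Tl⁺(aq) + S²⁻(aq)
The solution already contains Tl⁺ at 2.9×10⁻² mol L⁻¹. Let s be the molar solubility of Tl₂S.
[Tl⁺] ≈ 2.9×10⁻² mol L⁻¹ (common ion dominates); [S²⁻] = s.
Ksp = [Tl⁺]^2[S²⁻] = (2.9×10⁻²)^2s
s = 2.8×10⁻²¹ / (2.9×10⁻²)^2 = 3.3×10⁻¹⁸
s = 3.3×10⁻¹⁸ mol L⁻¹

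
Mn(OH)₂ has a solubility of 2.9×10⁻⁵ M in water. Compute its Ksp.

Mn(OH)₂(s) ⇌ Mn²⁺(aq) + 2 OH⁻(aq)
For each mole of Mn(OH)₂ that dissolves per liter, [Mn²⁺] = s and [OH⁻] = 2s; let s denote this solubility.
Ksp = [Mn²⁺][OH⁻]^2 = s · (2s)^2 = 4s^3
Ksp = 4 × (2.9×10⁻⁵)^3 = 9.8×10⁻¹⁴

Ksp = 9.8×10⁻¹⁴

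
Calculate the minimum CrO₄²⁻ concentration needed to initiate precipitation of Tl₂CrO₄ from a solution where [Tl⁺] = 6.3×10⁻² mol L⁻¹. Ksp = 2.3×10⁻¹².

5.8×10⁻¹⁰ M

Each salt precipitates once Q = Ksp for that salt.
Tl₂CrO₄(s) ⇌ 2 Tl⁺(aq) + CrO₄²⁻(aq)
Ksp = [Tl⁺]^2[CrO₄²⁻] = [CrO₄²⁻](6.3×10⁻²)^2
[CrO₄²⁻] = 2.3×10⁻¹² / (6.3×10⁻²)^2 = 5.8×10⁻¹⁰
[CrO₄²⁻] = 5.8×10⁻¹⁰ mol L⁻¹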